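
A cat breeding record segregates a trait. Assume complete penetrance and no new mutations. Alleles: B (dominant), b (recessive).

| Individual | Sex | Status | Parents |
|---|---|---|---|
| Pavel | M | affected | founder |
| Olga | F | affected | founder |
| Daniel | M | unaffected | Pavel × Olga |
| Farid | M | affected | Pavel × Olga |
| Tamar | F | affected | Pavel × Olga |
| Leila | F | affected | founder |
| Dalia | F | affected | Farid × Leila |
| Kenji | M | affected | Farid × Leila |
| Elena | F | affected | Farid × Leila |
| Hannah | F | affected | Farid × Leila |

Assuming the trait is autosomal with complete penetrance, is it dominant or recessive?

Pavel and Olga are both affected yet have an unaffected child Daniel. Under a recessive model two affected parents are homozygous and every child would be affected, so the trait cannot be recessive.

dominant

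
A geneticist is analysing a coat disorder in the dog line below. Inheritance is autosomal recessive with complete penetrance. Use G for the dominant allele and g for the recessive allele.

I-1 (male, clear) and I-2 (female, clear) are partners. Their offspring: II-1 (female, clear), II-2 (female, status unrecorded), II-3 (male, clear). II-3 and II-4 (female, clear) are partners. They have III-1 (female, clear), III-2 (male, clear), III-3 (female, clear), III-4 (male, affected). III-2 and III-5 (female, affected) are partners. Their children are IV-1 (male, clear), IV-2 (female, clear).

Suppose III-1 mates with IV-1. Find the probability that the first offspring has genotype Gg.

II-3 is clear so carries G and passed g to III-4 (gg), so II-3 is Gg.
II-4 is clear so carries G and passed g to III-4 (gg), so II-4 is Gg.
III-1 is a clear offspring of II-3 (Gg) × II-4 (Gg), whose cross gives 1/4 GG : 1/2 Gg : 1/4 gg; conditioning on being clear, III-1 is GG with probability 1/3, Gg with probability 2/3.
IV-1 is clear so carries G and received g from III-5 (gg), so IV-1 is Gg.
Summing over parental genotype combinations, P(offspring has genotype Gg) = 1/3·1/2 + 2/3·1/2 = 1/2.

1/2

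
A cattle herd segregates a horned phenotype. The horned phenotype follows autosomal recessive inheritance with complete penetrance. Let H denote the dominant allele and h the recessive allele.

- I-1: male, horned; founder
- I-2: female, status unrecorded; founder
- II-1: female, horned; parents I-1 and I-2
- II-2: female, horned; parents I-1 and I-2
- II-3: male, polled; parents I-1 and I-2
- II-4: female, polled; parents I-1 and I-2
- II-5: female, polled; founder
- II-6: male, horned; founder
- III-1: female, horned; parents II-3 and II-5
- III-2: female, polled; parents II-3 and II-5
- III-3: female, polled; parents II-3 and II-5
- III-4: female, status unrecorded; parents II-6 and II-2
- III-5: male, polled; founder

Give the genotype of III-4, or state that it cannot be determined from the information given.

From phenotype alone, III-4 is HH or Hh or hh.
III-4 received h from II-6 (hh) and received h from II-2 (hh), so III-4 is hh.

hh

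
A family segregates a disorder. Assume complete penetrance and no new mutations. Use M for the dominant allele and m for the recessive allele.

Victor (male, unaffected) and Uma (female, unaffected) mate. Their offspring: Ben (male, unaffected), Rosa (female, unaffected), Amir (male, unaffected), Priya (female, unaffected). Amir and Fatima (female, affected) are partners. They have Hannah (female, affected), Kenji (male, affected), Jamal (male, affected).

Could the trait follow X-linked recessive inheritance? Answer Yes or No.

No

Under X-linked recessive, Hannah (affected, female) cannot arise from Amir (unaffected) × Fatima (affected).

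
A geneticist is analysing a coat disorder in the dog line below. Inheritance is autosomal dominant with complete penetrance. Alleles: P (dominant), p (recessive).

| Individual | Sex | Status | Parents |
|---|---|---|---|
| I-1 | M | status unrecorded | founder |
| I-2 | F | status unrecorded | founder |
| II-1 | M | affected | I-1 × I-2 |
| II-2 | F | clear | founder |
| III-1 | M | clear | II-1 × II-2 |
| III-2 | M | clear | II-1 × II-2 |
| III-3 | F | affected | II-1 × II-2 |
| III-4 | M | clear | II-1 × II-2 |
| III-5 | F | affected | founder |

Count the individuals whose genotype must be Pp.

Obligate heterozygotes: II-1 is affected so carries P and passed p to III-1 (pp), so II-1 is Pp; III-3 is affected so carries P and received p from II-2 (pp), so III-3 is Pp.
Every other individual is either homozygous by phenotype or has at least one consistent homozygous assignment, so the count is 2.

2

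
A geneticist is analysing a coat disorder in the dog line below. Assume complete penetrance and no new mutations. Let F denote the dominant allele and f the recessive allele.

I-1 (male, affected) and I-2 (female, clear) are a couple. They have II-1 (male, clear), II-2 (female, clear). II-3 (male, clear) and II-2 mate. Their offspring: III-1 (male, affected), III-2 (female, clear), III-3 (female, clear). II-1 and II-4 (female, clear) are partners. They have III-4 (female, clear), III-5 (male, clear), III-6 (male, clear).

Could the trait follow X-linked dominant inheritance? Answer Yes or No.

Under X-linked dominant, II-2 (clear, female) cannot arise from I-1 (affected) × I-2 (clear).

No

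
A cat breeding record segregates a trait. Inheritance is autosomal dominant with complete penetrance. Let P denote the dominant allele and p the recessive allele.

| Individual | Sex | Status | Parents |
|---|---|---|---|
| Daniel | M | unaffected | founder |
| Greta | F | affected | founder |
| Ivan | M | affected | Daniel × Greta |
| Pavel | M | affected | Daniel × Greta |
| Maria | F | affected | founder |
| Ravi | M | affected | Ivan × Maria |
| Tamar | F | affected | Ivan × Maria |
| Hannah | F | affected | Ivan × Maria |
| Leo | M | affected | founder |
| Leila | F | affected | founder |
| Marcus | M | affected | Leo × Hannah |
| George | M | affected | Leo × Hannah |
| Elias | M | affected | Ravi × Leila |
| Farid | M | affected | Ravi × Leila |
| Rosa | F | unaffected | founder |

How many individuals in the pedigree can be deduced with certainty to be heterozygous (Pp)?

Obligate heterozygotes: Ivan is affected so carries P and received p from Daniel (pp), so Ivan is Pp; Pavel is affected so carries P and received p from Daniel (pp), so Pavel is Pp.
Every other individual is either homozygous by phenotype or has at least one consistent homozygous assignment, so the count is 2.

2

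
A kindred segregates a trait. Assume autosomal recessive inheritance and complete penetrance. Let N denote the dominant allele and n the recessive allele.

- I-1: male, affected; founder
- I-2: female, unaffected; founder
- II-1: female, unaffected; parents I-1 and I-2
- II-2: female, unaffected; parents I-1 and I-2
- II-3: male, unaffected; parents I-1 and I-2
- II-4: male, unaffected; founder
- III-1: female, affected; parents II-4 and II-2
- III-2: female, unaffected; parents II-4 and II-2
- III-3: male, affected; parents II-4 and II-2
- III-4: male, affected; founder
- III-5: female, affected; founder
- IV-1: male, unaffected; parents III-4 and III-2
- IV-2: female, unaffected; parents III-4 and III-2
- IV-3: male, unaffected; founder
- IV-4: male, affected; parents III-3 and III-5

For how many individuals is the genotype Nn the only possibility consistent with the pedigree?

Obligate heterozygotes: II-1 is unaffected so carries N and received n from I-1 (nn), so II-1 is Nn; II-2 is unaffected so carries N and received n from I-1 (nn), so II-2 is Nn; II-3 is unaffected so carries N and received n from I-1 (nn), so II-3 is Nn; II-4 is unaffected so carries N and passed n to III-1 (nn), so II-4 is Nn; IV-1 is unaffected so carries N and received n from III-4 (nn), so IV-1 is Nn; IV-2 is unaffected so carries N and received n from III-4 (nn), so IV-2 is Nn.
Every other individual is either homozygous by phenotype or has at least one consistent homozygous assignment, so the count is 6.

6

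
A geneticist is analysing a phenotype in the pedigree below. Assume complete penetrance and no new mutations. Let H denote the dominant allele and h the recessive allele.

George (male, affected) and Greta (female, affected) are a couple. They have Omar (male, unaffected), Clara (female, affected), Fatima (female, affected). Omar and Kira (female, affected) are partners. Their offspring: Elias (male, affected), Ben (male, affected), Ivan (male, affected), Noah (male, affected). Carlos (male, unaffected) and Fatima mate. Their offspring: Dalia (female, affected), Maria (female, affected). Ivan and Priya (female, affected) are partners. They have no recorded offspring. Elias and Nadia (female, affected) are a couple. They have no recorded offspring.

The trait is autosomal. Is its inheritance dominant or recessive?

George and Greta are both affected yet have an unaffected child Omar. Under a recessive model two affected parents are homozygous and every child would be affected, so the trait cannot be recessive.

dominant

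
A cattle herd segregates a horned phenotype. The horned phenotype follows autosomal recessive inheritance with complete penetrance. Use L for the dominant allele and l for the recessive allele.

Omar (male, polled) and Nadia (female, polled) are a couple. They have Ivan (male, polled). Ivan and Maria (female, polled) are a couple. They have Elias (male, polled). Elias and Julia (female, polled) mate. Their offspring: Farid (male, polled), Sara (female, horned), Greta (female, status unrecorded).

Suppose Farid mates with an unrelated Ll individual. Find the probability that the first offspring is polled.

Elias is polled so carries L and passed l to Sara (ll), so Elias is Ll.
Julia is polled so carries L and passed l to Sara (ll), so Julia is Ll.
Farid is a polled offspring of Elias (Ll) × Julia (Ll), whose cross gives 1/4 LL : 1/2 Ll : 1/4 ll; conditioning on being polled, Farid is LL with probability 1/3, Ll with probability 2/3.
Summing over parental genotype combinations, P(offspring is polled) = 1/3·1 + 2/3·3/4 = 5/6.

5/6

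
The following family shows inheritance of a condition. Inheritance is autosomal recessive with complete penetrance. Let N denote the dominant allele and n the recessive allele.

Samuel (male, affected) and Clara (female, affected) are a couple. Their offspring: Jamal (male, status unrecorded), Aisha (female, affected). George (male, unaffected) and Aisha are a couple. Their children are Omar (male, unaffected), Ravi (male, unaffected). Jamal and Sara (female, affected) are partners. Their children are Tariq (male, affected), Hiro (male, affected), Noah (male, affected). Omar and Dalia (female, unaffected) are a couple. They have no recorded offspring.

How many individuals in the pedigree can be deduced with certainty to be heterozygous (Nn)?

2

Obligate heterozygotes: Omar is unaffected so carries N and received n from Aisha (nn), so Omar is Nn; Ravi is unaffected so carries N and received n from Aisha (nn), so Ravi is Nn.
Every other individual is either homozygous by phenotype or has at least one consistent homozygous assignment, so the count is 2.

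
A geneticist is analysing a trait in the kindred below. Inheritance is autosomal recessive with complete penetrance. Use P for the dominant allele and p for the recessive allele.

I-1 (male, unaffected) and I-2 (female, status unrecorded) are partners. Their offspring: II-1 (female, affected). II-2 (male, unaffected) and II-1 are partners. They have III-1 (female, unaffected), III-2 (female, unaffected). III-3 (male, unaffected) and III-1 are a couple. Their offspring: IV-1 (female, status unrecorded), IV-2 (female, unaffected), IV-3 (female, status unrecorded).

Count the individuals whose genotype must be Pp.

Obligate heterozygotes: I-1 is unaffected so carries P and passed p to II-1 (pp), so I-1 is Pp; III-1 is unaffected so carries P and received p from II-1 (pp), so III-1 is Pp; III-2 is unaffected so carries P and received p from II-1 (pp), so III-2 is Pp.
Every other individual is either homozygous by phenotype or has at least one consistent homozygous assignment, so the count is 3.

3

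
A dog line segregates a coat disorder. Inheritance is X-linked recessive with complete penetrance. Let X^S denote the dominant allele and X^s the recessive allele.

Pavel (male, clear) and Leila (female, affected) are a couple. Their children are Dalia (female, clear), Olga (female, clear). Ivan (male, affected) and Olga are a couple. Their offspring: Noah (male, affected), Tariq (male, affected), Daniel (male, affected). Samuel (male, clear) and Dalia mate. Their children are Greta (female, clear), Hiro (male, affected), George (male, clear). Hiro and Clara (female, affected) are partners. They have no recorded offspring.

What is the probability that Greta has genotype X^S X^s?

Samuel is clear, so Samuel is X^S Y.
Dalia is clear so carries S and received s from Leila (X^s X^s), so Dalia is X^S X^s.
Their cross gives offspring ratios 1/2 X^S X^S : 1/2 X^S X^s. Conditioning on Greta being clear, P(X^S X^s) = 1/2 / 1 = 1/2.

1/2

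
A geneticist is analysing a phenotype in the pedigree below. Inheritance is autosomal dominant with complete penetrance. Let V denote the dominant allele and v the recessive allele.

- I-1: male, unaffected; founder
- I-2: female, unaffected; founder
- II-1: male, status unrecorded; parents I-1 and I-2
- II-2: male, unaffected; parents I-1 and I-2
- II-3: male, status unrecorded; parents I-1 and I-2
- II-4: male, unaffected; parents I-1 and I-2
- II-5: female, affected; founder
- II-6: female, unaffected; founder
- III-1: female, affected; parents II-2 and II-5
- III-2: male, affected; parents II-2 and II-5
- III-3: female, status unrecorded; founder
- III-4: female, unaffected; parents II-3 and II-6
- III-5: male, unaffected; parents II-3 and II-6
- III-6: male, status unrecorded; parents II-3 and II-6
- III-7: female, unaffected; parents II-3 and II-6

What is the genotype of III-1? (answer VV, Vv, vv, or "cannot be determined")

Vv

From phenotype alone, III-1 is VV or Vv.
III-1 is affected so carries V and received v from II-2 (vv), so III-1 is Vv.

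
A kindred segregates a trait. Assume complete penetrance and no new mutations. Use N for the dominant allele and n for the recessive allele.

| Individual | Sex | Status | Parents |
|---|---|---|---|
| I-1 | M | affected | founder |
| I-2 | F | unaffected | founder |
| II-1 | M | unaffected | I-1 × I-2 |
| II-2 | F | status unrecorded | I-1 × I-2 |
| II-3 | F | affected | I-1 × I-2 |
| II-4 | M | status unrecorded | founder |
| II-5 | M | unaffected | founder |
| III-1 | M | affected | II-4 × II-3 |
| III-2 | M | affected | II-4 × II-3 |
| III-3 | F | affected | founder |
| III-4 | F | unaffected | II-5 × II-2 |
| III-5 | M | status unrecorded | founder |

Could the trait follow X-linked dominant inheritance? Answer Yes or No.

A consistent assignment under X-linked dominant exists: I-1 X^N Y, I-2 X^n X^n, II-1 X^n Y, II-2 X^N X^n, II-3 X^N X^n, II-4 X^N Y, II-5 X^n Y, III-1 X^N Y, III-2 X^N Y, III-3 X^N X^N, III-4 X^n X^n, III-5 X^N Y.
In this assignment every recorded phenotype matches its genotype and every non-founder's genotype is obtainable from its parents' genotypes, so the pedigree is consistent.

Yes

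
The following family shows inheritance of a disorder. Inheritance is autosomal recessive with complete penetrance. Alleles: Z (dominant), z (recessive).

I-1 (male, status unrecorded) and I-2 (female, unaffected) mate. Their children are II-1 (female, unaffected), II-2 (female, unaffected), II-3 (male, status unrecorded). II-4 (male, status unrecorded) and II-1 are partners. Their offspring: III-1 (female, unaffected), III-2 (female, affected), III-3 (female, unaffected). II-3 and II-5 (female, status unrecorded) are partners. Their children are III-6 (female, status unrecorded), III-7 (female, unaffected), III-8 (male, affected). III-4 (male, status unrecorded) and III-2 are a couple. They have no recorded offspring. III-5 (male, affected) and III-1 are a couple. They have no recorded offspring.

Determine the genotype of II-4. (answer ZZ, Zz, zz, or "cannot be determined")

II-4's phenotype is unrecorded, and no parent or child forces a single allele at both positions; consistent genotype assignments exist with II-4 as Zz or zz.

cannot be determined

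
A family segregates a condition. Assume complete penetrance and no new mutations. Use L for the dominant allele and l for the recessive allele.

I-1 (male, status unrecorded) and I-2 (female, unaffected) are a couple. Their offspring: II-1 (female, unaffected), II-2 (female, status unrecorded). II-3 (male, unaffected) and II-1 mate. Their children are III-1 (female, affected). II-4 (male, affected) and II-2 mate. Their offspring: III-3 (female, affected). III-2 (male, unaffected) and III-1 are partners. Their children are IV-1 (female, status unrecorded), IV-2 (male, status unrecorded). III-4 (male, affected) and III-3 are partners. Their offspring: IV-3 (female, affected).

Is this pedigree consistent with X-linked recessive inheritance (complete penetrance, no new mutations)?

Under X-linked recessive, III-1 (affected, female) cannot arise from II-3 (unaffected) × II-1 (unaffected).

No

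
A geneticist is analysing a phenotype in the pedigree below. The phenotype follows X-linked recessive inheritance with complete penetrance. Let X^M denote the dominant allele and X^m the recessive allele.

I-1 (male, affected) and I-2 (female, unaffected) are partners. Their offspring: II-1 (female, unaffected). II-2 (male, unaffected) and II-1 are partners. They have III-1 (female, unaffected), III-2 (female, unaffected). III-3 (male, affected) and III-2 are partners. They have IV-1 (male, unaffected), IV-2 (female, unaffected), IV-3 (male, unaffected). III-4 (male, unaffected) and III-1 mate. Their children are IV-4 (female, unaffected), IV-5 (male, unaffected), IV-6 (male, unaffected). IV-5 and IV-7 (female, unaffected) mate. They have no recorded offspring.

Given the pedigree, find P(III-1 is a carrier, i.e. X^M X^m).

1/5

II-2 is unaffected, so II-2 is X^M Y.
II-1 is unaffected so carries M and received m from I-1 (X^m Y), so II-1 is X^M X^m.
Their cross gives offspring ratios 1/2 X^M X^M : 1/2 X^M X^m. Conditioning on III-1 being unaffected, P(X^M X^m) = 1/2 / 1 = 1/2 before taking III-1's own offspring into account.
III-4 is unaffected, so III-4 is X^M Y.
Now use III-1's offspring. Probability of each recorded status — unaffected son IV-5: 1/2 if III-1 is X^M X^m, 1 if X^M X^M; unaffected son IV-6: 1/2 if III-1 is X^M X^m, 1 if X^M X^M. (IV-4: equally likely either way, so uninformative.)
Bayes: P(X^M X^m) = 1/2·1/4 / (1/2·1/4 + 1/2·1) = 1/5.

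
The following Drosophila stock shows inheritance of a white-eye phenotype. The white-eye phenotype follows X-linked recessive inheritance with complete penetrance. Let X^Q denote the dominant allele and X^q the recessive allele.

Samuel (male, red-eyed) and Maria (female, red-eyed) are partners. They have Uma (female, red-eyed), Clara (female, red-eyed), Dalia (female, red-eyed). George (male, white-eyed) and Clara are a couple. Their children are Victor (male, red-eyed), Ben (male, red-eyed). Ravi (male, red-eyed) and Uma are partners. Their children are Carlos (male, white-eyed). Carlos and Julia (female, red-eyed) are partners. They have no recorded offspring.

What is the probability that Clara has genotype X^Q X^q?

Samuel is red-eyed, so Samuel is X^Q Y.
Maria is red-eyed so carries Q and passed q to Uma (X^Q X^q, whose Q came from Samuel), so Maria is X^Q X^q.
Their cross gives offspring ratios 1/2 X^Q X^Q : 1/2 X^Q X^q. Conditioning on Clara being red-eyed, P(X^Q X^q) = 1/2 / 1 = 1/2 before taking Clara's own offspring into account.
George is white-eyed, so George is X^q Y.
Now use Clara's offspring. Probability of each recorded status — red-eyed son Victor: 1/2 if Clara is X^Q X^q, 1 if X^Q X^Q; red-eyed son Ben: 1/2 if Clara is X^Q X^q, 1 if X^Q X^Q.
Bayes: P(X^Q X^q) = 1/2·1/4 / (1/2·1/4 + 1/2·1) = 1/5.

1/5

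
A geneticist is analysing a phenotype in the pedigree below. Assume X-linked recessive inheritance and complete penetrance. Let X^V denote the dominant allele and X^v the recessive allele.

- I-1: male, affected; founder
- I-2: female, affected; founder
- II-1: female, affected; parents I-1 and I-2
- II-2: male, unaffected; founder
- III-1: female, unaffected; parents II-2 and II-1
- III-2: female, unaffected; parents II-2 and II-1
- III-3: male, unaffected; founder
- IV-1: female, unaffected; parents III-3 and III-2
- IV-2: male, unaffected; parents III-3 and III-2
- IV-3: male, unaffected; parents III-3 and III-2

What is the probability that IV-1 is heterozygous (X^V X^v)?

1/2

III-3 is unaffected, so III-3 is X^V Y.
III-2 is unaffected so carries V and received v from II-1 (X^v X^v), so III-2 is X^V X^v.
Their cross gives offspring ratios 1/2 X^V X^V : 1/2 X^V X^v. Conditioning on IV-1 being unaffected, P(X^V X^v) = 1/2 / 1 = 1/2.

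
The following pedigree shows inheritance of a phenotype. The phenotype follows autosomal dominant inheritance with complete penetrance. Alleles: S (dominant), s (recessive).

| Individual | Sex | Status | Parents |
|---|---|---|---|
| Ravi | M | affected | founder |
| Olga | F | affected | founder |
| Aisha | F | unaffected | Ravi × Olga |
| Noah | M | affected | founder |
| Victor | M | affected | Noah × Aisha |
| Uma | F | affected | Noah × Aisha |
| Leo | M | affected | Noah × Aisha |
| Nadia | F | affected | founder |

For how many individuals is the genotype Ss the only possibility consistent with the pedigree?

5

Obligate heterozygotes: Ravi is affected so carries S and passed s to Aisha (ss), so Ravi is Ss; Olga is affected so carries S and passed s to Aisha (ss), so Olga is Ss; Victor is affected so carries S and received s from Aisha (ss), so Victor is Ss; Uma is affected so carries S and received s from Aisha (ss), so Uma is Ss; Leo is affected so carries S and received s from Aisha (ss), so Leo is Ss.
Every other individual is either homozygous by phenotype or has at least one consistent homozygous assignment, so the count is 5.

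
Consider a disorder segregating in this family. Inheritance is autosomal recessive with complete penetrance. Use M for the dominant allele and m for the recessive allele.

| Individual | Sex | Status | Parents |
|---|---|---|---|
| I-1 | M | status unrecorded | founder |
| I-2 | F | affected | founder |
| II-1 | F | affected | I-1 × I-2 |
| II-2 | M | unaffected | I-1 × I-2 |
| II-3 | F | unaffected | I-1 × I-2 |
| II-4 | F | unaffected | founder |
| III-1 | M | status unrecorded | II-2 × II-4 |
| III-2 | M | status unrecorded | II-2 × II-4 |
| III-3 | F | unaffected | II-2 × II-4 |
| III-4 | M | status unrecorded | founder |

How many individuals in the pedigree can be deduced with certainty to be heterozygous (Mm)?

3

Obligate heterozygotes: I-1 passed M to II-2 (Mm, whose m came from I-2) and passed m to II-1 (mm), so I-1 is Mm; II-2 is unaffected so carries M and received m from I-2 (mm), so II-2 is Mm; II-3 is unaffected so carries M and received m from I-2 (mm), so II-3 is Mm.
Every other individual is either homozygous by phenotype or has at least one consistent homozygous assignment, so the count is 3.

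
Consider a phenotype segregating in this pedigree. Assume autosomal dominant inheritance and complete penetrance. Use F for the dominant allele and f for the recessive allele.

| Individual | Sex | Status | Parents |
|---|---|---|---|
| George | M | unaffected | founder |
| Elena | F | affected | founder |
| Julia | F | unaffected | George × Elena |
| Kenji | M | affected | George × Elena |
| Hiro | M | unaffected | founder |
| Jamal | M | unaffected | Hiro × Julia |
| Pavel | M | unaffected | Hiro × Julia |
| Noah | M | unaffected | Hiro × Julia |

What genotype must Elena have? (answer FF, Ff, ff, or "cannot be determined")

From phenotype alone, Elena is FF or Ff.
Elena is affected so carries F and passed f to Julia (ff), so Elena is Ff.

Ff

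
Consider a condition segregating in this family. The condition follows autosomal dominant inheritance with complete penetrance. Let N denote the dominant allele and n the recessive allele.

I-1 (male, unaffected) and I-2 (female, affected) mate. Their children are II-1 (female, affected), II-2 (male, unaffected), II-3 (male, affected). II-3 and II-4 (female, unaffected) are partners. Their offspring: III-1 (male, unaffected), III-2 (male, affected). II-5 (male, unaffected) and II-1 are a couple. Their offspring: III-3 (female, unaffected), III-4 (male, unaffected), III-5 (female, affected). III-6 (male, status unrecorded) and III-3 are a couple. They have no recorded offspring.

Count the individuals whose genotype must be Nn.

Obligate heterozygotes: I-2 is affected so carries N and passed n to II-2 (nn), so I-2 is Nn; II-1 is affected so carries N and received n from I-1 (nn), so II-1 is Nn; II-3 is affected so carries N and received n from I-1 (nn), so II-3 is Nn; III-2 is affected so carries N and received n from II-4 (nn), so III-2 is Nn; III-5 is affected so carries N and received n from II-5 (nn), so III-5 is Nn.
Every other individual is either homozygous by phenotype or has at least one consistent homozygous assignment, so the count is 5.

5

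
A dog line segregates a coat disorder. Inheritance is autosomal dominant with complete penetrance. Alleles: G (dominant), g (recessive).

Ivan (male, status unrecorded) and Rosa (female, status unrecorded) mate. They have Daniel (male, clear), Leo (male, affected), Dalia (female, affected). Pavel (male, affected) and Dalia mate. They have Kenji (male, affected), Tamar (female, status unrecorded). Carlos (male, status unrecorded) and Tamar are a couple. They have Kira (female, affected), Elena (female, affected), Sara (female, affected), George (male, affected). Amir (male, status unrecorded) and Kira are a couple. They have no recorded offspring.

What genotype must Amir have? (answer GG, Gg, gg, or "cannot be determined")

cannot be determined

Amir's phenotype is unrecorded, and no parent or child forces a single allele at both positions; consistent genotype assignments exist with Amir as GG or Gg or gg.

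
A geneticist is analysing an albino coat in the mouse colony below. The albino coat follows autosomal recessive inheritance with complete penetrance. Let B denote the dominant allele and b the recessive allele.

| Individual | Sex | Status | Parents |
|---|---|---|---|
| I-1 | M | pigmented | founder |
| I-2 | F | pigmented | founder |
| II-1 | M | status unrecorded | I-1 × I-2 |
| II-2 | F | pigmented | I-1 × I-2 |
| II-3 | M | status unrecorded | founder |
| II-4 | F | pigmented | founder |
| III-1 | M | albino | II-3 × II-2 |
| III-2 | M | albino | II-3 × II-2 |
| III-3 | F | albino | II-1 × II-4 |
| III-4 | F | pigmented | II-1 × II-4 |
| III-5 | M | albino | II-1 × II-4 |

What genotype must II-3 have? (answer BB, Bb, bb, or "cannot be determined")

cannot be determined

II-3's phenotype is unrecorded, and no parent or child forces a single allele at both positions; consistent genotype assignments exist with II-3 as Bb or bb.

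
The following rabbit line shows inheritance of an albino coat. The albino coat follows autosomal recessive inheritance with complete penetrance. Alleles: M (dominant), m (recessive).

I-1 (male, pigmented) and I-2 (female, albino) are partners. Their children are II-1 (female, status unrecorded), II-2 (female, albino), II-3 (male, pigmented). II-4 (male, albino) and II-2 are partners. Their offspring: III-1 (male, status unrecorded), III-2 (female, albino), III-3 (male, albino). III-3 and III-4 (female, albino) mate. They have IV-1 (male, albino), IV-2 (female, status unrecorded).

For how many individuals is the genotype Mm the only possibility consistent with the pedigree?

2

Obligate heterozygotes: I-1 is pigmented so carries M and passed m to II-2 (mm), so I-1 is Mm; II-3 is pigmented so carries M and received m from I-2 (mm), so II-3 is Mm.
Every other individual is either homozygous by phenotype or has at least one consistent homozygous assignment, so the count is 2.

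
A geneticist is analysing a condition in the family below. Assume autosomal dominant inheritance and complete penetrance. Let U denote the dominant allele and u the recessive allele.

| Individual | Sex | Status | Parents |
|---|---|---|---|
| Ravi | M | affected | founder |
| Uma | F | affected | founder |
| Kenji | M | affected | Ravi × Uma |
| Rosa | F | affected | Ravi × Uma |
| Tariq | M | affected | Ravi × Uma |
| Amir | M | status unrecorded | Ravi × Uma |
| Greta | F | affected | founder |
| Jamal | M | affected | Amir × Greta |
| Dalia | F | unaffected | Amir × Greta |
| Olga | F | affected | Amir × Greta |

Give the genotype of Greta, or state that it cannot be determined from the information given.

From phenotype alone, Greta is UU or Uu.
Greta is affected so carries U and passed u to Dalia (uu), so Greta is Uu.

Uu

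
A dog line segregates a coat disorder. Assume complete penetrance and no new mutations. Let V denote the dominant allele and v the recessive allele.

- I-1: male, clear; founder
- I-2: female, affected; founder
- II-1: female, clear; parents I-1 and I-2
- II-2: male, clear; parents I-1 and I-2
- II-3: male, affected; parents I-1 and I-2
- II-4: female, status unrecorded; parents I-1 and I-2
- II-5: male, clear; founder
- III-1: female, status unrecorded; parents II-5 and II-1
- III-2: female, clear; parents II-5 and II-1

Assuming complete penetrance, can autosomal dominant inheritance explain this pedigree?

A consistent assignment under autosomal dominant exists: I-1 vv, I-2 Vv, II-1 vv, II-2 vv, II-3 Vv, II-4 Vv, II-5 vv, III-1 vv, III-2 vv.
In this assignment every recorded phenotype matches its genotype and every non-founder's genotype is obtainable from its parents' genotypes, so the pedigree is consistent.

Yes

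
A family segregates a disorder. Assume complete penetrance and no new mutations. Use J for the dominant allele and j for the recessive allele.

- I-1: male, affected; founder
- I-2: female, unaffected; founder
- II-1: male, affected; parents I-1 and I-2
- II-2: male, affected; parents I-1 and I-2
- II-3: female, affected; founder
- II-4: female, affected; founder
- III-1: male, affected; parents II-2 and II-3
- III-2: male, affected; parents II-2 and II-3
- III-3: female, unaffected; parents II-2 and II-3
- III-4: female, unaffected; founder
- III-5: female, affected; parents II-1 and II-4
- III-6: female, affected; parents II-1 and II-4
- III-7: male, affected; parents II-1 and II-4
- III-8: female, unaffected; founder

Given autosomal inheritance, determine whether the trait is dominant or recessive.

dominant

II-2 and II-3 are both affected yet have an unaffected child III-3. Under a recessive model two affected parents are homozygous and every child would be affected, so the trait cannot be recessive.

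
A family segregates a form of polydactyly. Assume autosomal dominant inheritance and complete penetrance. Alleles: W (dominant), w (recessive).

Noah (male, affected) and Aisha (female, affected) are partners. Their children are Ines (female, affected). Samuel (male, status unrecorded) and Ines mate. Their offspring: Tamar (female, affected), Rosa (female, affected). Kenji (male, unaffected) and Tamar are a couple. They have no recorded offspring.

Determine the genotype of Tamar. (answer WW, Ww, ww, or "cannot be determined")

cannot be determined

Tamar's phenotype allows WW or Ww, and no parent or child forces a single allele at both positions; consistent genotype assignments exist with Tamar as WW or Ww.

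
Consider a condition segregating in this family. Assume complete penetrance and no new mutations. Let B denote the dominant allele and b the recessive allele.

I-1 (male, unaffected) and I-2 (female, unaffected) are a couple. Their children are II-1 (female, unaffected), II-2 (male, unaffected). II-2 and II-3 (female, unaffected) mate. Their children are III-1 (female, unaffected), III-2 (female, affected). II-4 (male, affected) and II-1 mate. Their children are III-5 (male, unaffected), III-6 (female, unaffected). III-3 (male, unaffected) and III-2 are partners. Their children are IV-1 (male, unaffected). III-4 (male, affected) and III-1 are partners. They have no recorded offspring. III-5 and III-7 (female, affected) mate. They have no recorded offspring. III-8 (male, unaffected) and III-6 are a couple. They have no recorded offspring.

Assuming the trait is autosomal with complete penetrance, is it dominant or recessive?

recessive

II-2 and II-3 are both unaffected yet have an affected child III-2. Under dominance, an affected child requires at least one affected parent, so the trait cannot be dominant.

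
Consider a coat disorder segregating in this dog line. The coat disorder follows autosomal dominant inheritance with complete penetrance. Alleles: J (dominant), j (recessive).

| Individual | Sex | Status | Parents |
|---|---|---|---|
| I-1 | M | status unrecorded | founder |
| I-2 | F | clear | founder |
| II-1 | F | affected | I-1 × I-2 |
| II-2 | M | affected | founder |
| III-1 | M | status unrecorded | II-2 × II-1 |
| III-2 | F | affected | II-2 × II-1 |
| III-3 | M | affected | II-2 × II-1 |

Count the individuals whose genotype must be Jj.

1

Obligate heterozygotes: II-1 is affected so carries J and received j from I-2 (jj), so II-1 is Jj.
Every other individual is either homozygous by phenotype or has at least one consistent homozygous assignment, so the count is 1.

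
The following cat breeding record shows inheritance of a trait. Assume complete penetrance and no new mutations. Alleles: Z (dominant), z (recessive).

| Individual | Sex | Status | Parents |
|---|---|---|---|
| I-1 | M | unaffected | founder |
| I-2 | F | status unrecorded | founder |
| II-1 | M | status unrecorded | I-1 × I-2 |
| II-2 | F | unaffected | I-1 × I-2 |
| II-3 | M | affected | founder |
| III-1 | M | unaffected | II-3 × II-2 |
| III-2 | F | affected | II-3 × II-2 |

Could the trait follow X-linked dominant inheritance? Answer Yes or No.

Yes

A consistent assignment under X-linked dominant exists: I-1 X^z Y, I-2 X^Z X^z, II-1 X^Z Y, II-2 X^z X^z, II-3 X^Z Y, III-1 X^z Y, III-2 X^Z X^z.
In this assignment every recorded phenotype matches its genotype and every non-founder's genotype is obtainable from its parents' genotypes, so the pedigree is consistent.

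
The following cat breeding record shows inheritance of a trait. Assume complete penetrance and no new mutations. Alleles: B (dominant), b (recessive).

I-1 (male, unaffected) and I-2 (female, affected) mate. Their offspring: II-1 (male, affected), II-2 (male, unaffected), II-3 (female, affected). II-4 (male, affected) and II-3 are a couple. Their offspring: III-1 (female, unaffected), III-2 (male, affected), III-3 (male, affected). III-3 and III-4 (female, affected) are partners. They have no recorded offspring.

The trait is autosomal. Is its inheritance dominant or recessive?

II-4 and II-3 are both affected yet have an unaffected child III-1. Under a recessive model two affected parents are homozygous and every child would be affected, so the trait cannot be recessive.

dominant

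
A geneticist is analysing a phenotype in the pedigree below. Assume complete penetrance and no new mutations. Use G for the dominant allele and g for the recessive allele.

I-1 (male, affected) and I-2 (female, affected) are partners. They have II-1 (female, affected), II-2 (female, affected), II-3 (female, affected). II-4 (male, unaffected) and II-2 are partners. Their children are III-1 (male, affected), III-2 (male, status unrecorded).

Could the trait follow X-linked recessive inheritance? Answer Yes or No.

Yes

A consistent assignment under X-linked recessive exists: I-1 X^g Y, I-2 X^g X^g, II-1 X^g X^g, II-2 X^g X^g, II-3 X^g X^g, II-4 X^G Y, III-1 X^g Y, III-2 X^g Y.
In this assignment every recorded phenotype matches its genotype and every non-founder's genotype is obtainable from its parents' genotypes, so the pedigree is consistent.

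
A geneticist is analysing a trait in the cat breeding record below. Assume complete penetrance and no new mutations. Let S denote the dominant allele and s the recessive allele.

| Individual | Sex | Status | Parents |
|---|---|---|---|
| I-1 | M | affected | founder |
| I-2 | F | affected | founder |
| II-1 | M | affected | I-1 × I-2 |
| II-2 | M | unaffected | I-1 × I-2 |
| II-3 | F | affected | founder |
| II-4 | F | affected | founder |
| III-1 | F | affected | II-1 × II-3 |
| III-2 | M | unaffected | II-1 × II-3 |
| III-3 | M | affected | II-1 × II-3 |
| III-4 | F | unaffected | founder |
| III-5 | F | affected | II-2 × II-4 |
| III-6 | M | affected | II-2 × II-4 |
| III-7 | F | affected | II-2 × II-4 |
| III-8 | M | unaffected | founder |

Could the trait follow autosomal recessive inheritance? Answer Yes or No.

No

Under autosomal recessive, II-2 (unaffected, male) cannot arise from I-1 (affected) × I-2 (affected).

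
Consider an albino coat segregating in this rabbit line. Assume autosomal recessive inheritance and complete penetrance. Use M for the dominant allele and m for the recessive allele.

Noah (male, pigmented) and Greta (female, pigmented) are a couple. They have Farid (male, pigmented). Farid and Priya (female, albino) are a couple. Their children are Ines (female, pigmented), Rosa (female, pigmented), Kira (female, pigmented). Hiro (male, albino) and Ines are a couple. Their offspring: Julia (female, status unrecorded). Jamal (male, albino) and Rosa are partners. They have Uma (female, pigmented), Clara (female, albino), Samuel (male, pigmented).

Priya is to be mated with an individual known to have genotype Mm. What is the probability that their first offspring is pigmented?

Priya is albino, so Priya is mm.
The cross gives 1/2 Mm : 1/2 mm, so P(offspring is pigmented) = 1/2.

1/2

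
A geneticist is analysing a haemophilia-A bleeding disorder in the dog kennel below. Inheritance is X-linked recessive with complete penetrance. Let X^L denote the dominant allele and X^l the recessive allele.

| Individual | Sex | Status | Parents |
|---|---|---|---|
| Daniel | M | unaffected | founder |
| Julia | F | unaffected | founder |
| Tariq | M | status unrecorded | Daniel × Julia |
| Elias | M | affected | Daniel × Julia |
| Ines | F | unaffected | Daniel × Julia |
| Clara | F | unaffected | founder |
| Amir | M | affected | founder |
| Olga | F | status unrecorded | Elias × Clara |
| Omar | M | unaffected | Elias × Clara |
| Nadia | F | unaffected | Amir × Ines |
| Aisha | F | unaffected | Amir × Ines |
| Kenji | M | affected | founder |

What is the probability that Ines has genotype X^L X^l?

Daniel is unaffected, so Daniel is X^L Y.
Julia is unaffected so carries L and passed l to Elias (X^l Y), so Julia is X^L X^l.
Their cross gives offspring ratios 1/2 X^L X^L : 1/2 X^L X^l. Conditioning on Ines being unaffected, P(X^L X^l) = 1/2 / 1 = 1/2 before taking Ines's own offspring into account.
Amir is affected, so Amir is X^l Y.
Now use Ines's offspring. Probability of each recorded status — unaffected daughter Nadia: 1/2 if Ines is X^L X^l, 1 if X^L X^L; unaffected daughter Aisha: 1/2 if Ines is X^L X^l, 1 if X^L X^L.
Bayes: P(X^L X^l) = 1/2·1/4 / (1/2·1/4 + 1/2·1) = 1/5.

1/5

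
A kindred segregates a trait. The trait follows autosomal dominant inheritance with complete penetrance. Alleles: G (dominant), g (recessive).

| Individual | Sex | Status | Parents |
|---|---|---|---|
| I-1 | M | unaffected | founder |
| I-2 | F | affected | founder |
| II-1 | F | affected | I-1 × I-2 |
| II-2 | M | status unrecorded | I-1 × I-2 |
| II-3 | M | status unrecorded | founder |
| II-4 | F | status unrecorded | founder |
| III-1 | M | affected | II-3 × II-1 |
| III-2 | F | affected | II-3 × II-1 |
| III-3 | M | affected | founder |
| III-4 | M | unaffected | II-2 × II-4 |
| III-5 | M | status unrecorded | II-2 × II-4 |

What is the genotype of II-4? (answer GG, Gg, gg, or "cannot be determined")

II-4's phenotype is unrecorded, and no parent or child forces a single allele at both positions; consistent genotype assignments exist with II-4 as Gg or gg.

cannot be determined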